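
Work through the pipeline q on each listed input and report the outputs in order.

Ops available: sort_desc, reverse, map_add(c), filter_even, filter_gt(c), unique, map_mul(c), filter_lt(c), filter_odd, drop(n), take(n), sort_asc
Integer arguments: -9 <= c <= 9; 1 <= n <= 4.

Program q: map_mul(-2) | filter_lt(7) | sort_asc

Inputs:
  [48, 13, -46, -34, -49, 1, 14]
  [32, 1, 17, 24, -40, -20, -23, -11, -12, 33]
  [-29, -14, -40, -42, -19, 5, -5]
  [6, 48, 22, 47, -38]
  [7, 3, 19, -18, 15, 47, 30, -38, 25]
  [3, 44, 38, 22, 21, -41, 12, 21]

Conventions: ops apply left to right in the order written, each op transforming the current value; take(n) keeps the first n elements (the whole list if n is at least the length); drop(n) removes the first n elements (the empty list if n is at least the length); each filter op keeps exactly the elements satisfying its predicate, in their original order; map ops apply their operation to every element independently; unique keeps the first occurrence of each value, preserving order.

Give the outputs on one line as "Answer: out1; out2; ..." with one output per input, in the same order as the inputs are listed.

[-96, -28, -26, -2]; [-66, -64, -48, -34, -2]; [-10]; [-96, -94, -44, -12]; [-94, -60, -50, -38, -30, -14, -6]; [-88, -76, -44, -42, -42, -24, -6]

Execution, op by op:
  [48, 13, -46, -34, -49, 1, 14] -> [-96, -26, 92, 68, 98, -2, -28] -> [-96, -26, -2, -28] -> [-96, -28, -26, -2]
  [32, 1, 17, 24, -40, -20, -23, -11, -12, 33] -> [-64, -2, -34, -48, 80, 40, 46, 22, 24, -66] -> [-64, -2, -34, -48, -66] -> [-66, -64, -48, -34, -2]
  [-29, -14, -40, -42, -19, 5, -5] -> [58, 28, 80, 84, 38, -10, 10] -> [-10] -> [-10]
  [6, 48, 22, 47, -38] -> [-12, -96, -44, -94, 76] -> [-12, -96, -44, -94] -> [-96, -94, -44, -12]
  [7, 3, 19, -18, 15, 47, 30, -38, 25] -> [-14, -6, -38, 36, -30, -94, -60, 76, -50] -> [-14, -6, -38, -30, -94, -60, -50] -> [-94, -60, -50, -38, -30, -14, -6]
  [3, 44, 38, 22, 21, -41, 12, 21] -> [-6, -88, -76, -44, -42, 82, -24, -42] -> [-6, -88, -76, -44, -42, -24, -42] -> [-88, -76, -44, -42, -42, -24, -6]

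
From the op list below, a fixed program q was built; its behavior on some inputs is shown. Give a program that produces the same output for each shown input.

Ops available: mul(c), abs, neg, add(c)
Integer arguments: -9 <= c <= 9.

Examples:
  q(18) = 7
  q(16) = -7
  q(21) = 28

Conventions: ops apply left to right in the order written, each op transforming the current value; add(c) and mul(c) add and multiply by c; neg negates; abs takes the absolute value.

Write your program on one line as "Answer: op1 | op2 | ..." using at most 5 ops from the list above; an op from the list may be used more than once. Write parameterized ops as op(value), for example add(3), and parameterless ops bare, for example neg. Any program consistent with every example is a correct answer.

add(-3) | add(-5) | neg | add(9) | mul(-7)

Check, running the answer program on each example:
  18 -> 15 -> 10 -> -10 -> -1 -> 7
  16 -> 13 -> 8 -> -8 -> 1 -> -7
  21 -> 18 -> 13 -> -13 -> -4 -> 28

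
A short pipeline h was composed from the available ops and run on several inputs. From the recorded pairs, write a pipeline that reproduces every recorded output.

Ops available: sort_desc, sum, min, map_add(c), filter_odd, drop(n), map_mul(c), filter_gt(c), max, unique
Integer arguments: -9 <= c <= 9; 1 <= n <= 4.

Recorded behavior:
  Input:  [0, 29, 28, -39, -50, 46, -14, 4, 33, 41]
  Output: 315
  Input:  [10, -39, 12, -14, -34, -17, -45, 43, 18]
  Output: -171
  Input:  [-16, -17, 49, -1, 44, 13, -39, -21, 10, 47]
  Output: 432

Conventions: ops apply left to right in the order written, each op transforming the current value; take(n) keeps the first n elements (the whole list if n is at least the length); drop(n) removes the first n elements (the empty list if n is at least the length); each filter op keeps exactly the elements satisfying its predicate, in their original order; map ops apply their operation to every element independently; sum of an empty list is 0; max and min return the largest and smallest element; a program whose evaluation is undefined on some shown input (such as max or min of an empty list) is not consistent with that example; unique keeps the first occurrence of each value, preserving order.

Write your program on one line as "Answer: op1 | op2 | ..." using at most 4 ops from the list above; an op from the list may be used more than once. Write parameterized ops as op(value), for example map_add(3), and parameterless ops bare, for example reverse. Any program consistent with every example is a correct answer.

map_mul(9) | drop(2) | filter_odd | sum

Check, running the answer program on each example:
  [0, 29, 28, -39, -50, 46, -14, 4, 33, 41] -> [0, 261, 252, -351, -450, 414, -126, 36, 297, 369] -> [252, -351, -450, 414, -126, 36, 297, 369] -> [-351, 297, 369] -> 315
  [10, -39, 12, -14, -34, -17, -45, 43, 18] -> [90, -351, 108, -126, -306, -153, -405, 387, 162] -> [108, -126, -306, -153, -405, 387, 162] -> [-153, -405, 387] -> -171
  [-16, -17, 49, -1, 44, 13, -39, -21, 10, 47] -> [-144, -153, 441, -9, 396, 117, -351, -189, 90, 423] -> [441, -9, 396, 117, -351, -189, 90, 423] -> [441, -9, 117, -351, -189, 423] -> 432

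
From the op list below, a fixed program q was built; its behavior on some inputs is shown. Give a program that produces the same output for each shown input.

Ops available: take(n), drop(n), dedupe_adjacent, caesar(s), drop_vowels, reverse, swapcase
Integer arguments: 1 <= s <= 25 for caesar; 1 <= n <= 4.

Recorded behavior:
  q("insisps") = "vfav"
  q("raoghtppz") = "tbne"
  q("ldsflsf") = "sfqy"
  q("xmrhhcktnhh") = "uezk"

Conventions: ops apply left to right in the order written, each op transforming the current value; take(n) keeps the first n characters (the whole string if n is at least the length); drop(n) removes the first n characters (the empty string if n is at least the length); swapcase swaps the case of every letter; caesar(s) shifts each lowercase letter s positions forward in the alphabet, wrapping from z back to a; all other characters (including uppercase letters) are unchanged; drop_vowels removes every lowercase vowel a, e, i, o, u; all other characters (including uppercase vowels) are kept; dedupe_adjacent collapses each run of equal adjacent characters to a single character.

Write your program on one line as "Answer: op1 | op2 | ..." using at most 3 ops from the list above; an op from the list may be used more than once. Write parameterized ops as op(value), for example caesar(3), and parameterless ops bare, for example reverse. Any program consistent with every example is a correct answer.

take(4) | reverse | caesar(13)

Check, running the answer program on each example:
  "insisps" -> "insi" -> "isni" -> "vfav"
  "raoghtppz" -> "raog" -> "goar" -> "tbne"
  "ldsflsf" -> "ldsf" -> "fsdl" -> "sfqy"
  "xmrhhcktnhh" -> "xmrh" -> "hrmx" -> "uezk"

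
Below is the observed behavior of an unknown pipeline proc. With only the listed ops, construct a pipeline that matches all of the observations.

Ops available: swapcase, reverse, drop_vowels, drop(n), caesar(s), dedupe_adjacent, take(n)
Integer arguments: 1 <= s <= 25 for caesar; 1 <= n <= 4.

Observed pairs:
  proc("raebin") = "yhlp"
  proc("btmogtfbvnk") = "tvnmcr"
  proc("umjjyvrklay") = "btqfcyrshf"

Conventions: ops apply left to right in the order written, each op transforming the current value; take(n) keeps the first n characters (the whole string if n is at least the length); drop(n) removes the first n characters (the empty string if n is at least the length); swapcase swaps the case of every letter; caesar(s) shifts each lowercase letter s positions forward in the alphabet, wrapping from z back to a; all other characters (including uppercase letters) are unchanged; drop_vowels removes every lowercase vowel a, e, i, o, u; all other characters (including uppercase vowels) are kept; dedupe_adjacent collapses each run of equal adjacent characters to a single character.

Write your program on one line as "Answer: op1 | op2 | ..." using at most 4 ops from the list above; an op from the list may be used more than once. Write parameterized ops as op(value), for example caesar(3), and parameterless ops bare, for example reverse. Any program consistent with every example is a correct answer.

caesar(7) | drop_vowels | dedupe_adjacent

Check, running the answer program on each example:
  "raebin" -> "yhlipu" -> "yhlp" -> "yhlp"
  "btmogtfbvnk" -> "iatvnamicur" -> "tvnmcr" -> "tvnmcr"
  "umjjyvrklay" -> "btqqfcyrshf" -> "btqqfcyrshf" -> "btqfcyrshf"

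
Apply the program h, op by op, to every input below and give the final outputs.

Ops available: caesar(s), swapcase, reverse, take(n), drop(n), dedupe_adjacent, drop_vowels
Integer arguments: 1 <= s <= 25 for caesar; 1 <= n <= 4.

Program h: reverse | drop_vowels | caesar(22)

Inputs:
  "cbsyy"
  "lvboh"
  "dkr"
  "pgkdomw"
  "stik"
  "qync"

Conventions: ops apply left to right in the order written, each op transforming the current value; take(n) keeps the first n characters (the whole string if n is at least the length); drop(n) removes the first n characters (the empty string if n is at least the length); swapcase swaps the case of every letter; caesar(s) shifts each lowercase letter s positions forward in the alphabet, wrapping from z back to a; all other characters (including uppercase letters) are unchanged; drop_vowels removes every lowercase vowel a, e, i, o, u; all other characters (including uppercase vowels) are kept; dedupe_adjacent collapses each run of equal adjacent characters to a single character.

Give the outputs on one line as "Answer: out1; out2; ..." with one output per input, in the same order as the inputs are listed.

"uuoxy"; "dxrh"; "ngz"; "sizgcl"; "gpo"; "yjum"

Execution, op by op:
  "cbsyy" -> "yysbc" -> "yysbc" -> "uuoxy"
  "lvboh" -> "hobvl" -> "hbvl" -> "dxrh"
  "dkr" -> "rkd" -> "rkd" -> "ngz"
  "pgkdomw" -> "wmodkgp" -> "wmdkgp" -> "sizgcl"
  "stik" -> "kits" -> "kts" -> "gpo"
  "qync" -> "cnyq" -> "cnyq" -> "yjum"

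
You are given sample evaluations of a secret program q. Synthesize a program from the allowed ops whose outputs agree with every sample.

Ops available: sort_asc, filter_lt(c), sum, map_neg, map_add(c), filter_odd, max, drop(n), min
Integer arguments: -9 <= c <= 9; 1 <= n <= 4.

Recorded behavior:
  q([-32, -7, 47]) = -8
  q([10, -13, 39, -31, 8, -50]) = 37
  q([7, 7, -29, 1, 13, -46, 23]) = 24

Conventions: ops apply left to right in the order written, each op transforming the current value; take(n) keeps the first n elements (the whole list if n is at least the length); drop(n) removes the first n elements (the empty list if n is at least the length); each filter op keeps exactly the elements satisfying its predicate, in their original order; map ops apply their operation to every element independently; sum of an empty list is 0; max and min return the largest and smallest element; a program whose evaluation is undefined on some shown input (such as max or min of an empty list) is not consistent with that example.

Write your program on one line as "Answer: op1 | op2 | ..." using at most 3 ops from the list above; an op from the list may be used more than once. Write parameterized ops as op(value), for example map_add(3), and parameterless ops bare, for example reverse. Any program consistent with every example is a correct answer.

map_neg | sum

Check, running the answer program on each example:
  [-32, -7, 47] -> [32, 7, -47] -> -8
  [10, -13, 39, -31, 8, -50] -> [-10, 13, -39, 31, -8, 50] -> 37
  [7, 7, -29, 1, 13, -46, 23] -> [-7, -7, 29, -1, -13, 46, -23] -> 24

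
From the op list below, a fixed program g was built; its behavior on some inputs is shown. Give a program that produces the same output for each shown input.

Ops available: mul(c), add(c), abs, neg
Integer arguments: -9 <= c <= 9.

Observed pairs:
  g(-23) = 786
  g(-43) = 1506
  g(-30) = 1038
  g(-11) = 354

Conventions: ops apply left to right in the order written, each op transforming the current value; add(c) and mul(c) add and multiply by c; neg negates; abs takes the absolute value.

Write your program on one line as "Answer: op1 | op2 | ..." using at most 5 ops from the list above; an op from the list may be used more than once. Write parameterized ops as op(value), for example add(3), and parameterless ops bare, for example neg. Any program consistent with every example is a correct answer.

mul(-6) | add(-8) | add(1) | mul(6)

Check, running the answer program on each example:
  -23 -> 138 -> 130 -> 131 -> 786
  -43 -> 258 -> 250 -> 251 -> 1506
  -30 -> 180 -> 172 -> 173 -> 1038
  -11 -> 66 -> 58 -> 59 -> 354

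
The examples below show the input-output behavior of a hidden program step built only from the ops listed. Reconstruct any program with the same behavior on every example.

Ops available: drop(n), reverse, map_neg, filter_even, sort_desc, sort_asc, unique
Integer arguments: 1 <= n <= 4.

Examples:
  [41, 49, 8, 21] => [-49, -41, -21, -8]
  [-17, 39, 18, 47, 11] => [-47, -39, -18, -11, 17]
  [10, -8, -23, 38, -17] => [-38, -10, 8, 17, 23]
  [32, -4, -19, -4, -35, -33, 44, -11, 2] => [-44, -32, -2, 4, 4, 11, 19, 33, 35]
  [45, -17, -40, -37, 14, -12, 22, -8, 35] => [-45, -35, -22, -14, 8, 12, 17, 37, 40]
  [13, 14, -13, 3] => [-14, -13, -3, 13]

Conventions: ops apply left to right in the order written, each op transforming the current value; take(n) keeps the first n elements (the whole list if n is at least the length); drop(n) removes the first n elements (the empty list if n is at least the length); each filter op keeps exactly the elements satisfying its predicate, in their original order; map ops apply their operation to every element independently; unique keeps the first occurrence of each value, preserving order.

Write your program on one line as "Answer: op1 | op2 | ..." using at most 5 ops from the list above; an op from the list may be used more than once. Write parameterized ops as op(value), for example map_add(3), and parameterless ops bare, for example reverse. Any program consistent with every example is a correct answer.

sort_desc | reverse | map_neg | reverse

Check, running the answer program on each example:
  [41, 49, 8, 21] -> [49, 41, 21, 8] -> [8, 21, 41, 49] -> [-8, -21, -41, -49] -> [-49, -41, -21, -8]
  [-17, 39, 18, 47, 11] -> [47, 39, 18, 11, -17] -> [-17, 11, 18, 39, 47] -> [17, -11, -18, -39, -47] -> [-47, -39, -18, -11, 17]
  [10, -8, -23, 38, -17] -> [38, 10, -8, -17, -23] -> [-23, -17, -8, 10, 38] -> [23, 17, 8, -10, -38] -> [-38, -10, 8, 17, 23]
  [32, -4, -19, -4, -35, -33, 44, -11, 2] -> [44, 32, 2, -4, -4, -11, -19, -33, -35] -> [-35, -33, -19, -11, -4, -4, 2, 32, 44] -> [35, 33, 19, 11, 4, 4, -2, -32, -44] -> [-44, -32, -2, 4, 4, 11, 19, 33, 35]
  [45, -17, -40, -37, 14, -12, 22, -8, 35] -> [45, 35, 22, 14, -8, -12, -17, -37, -40] -> [-40, -37, -17, -12, -8, 14, 22, 35, 45] -> [40, 37, 17, 12, 8, -14, -22, -35, -45] -> [-45, -35, -22, -14, 8, 12, 17, 37, 40]
  [13, 14, -13, 3] -> [14, 13, 3, -13] -> [-13, 3, 13, 14] -> [13, -3, -13, -14] -> [-14, -13, -3, 13]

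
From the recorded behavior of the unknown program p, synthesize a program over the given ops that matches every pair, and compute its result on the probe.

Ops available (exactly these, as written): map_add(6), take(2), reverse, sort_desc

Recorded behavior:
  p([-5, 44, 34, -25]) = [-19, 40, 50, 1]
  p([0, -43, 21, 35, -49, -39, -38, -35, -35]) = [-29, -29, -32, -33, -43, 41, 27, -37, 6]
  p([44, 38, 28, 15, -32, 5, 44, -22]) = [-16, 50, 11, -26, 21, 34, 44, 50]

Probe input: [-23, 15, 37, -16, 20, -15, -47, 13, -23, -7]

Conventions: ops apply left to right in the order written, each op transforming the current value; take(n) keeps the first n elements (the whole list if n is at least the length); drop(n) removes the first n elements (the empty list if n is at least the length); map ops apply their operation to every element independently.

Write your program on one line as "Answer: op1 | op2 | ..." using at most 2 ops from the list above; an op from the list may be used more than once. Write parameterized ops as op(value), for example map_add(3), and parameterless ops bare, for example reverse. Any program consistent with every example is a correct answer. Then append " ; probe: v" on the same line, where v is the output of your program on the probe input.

map_add(6) | reverse ; probe: [-1, -17, 19, -41, -9, 26, -10, 43, 21, -17]

Check, running the answer program on each example:
  [-5, 44, 34, -25] -> [1, 50, 40, -19] -> [-19, 40, 50, 1]
  [0, -43, 21, 35, -49, -39, -38, -35, -35] -> [6, -37, 27, 41, -43, -33, -32, -29, -29] -> [-29, -29, -32, -33, -43, 41, 27, -37, 6]
  [44, 38, 28, 15, -32, 5, 44, -22] -> [50, 44, 34, 21, -26, 11, 50, -16] -> [-16, 50, 11, -26, 21, 34, 44, 50]
  probe: [-23, 15, 37, -16, 20, -15, -47, 13, -23, -7] -> [-17, 21, 43, -10, 26, -9, -41, 19, -17, -1] -> [-1, -17, 19, -41, -9, 26, -10, 43, 21, -17]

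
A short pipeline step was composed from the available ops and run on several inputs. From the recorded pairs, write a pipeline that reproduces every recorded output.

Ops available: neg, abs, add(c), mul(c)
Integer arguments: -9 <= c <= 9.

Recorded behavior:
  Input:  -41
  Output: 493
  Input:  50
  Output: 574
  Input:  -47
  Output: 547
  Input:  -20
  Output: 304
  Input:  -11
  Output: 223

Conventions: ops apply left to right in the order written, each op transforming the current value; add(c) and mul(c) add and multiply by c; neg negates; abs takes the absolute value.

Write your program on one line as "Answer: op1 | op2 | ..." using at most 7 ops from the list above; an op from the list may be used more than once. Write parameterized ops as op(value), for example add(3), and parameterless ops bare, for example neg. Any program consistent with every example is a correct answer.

abs | add(7) | add(7) | mul(-9) | abs | add(-2)

Check, running the answer program on each example:
  -41 -> 41 -> 48 -> 55 -> -495 -> 495 -> 493
  50 -> 50 -> 57 -> 64 -> -576 -> 576 -> 574
  -47 -> 47 -> 54 -> 61 -> -549 -> 549 -> 547
  -20 -> 20 -> 27 -> 34 -> -306 -> 306 -> 304
  -11 -> 11 -> 18 -> 25 -> -225 -> 225 -> 223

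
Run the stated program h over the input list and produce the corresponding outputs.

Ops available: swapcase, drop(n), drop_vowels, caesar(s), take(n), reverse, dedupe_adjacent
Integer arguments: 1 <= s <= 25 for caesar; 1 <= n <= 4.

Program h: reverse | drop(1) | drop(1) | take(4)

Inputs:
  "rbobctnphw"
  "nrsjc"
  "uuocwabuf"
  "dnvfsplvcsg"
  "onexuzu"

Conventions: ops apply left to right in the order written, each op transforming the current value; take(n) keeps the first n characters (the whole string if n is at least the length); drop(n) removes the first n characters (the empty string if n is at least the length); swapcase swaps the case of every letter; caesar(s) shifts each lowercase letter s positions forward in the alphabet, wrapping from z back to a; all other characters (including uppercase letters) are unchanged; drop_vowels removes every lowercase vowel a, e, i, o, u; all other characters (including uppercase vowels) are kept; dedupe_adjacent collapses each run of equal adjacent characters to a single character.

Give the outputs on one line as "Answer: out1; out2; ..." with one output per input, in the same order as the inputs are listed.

"pntc"; "srn"; "bawc"; "cvlp"; "uxen"

Execution, op by op:
  "rbobctnphw" -> "whpntcbobr" -> "hpntcbobr" -> "pntcbobr" -> "pntc"
  "nrsjc" -> "cjsrn" -> "jsrn" -> "srn" -> "srn"
  "uuocwabuf" -> "fubawcouu" -> "ubawcouu" -> "bawcouu" -> "bawc"
  "dnvfsplvcsg" -> "gscvlpsfvnd" -> "scvlpsfvnd" -> "cvlpsfvnd" -> "cvlp"
  "onexuzu" -> "uzuxeno" -> "zuxeno" -> "uxeno" -> "uxen"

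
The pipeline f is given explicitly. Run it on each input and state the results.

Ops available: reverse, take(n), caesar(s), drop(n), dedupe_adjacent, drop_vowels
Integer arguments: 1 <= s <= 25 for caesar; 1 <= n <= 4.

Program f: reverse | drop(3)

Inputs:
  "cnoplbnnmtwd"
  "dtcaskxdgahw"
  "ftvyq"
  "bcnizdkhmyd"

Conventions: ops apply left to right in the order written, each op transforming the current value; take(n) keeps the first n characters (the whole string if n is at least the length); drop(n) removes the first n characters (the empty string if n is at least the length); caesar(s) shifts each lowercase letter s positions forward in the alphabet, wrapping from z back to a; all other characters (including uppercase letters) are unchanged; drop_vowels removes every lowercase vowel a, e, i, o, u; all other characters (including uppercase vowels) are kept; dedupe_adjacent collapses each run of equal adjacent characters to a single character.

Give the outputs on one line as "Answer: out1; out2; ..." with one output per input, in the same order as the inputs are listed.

Execution, op by op:
  "cnoplbnnmtwd" -> "dwtmnnblponc" -> "mnnblponc"
  "dtcaskxdgahw" -> "whagdxksactd" -> "gdxksactd"
  "ftvyq" -> "qyvtf" -> "tf"
  "bcnizdkhmyd" -> "dymhkdzincb" -> "hkdzincb"

"mnnblponc"; "gdxksactd"; "tf"; "hkdzincb"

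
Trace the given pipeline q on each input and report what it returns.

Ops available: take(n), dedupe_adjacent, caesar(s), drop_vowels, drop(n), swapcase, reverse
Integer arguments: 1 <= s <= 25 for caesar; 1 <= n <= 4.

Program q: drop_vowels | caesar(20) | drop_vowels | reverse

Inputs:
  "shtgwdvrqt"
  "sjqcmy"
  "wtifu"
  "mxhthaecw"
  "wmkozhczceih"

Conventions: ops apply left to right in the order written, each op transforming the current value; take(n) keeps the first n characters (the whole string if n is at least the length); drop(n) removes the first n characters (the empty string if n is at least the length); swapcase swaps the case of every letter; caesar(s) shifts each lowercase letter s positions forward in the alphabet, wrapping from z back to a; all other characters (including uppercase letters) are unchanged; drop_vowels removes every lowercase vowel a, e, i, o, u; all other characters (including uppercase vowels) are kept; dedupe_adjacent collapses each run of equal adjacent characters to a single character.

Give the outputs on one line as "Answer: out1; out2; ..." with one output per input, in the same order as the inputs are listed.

Execution, op by op:
  "shtgwdvrqt" -> "shtgwdvrqt" -> "mbnaqxplkn" -> "mbnqxplkn" -> "nklpxqnbm"
  "sjqcmy" -> "sjqcmy" -> "mdkwgs" -> "mdkwgs" -> "sgwkdm"
  "wtifu" -> "wtf" -> "qnz" -> "qnz" -> "znq"
  "mxhthaecw" -> "mxhthcw" -> "grbnbwq" -> "grbnbwq" -> "qwbnbrg"
  "wmkozhczceih" -> "wmkzhczch" -> "qgetbwtwb" -> "qgtbwtwb" -> "bwtwbtgq"

"nklpxqnbm"; "sgwkdm"; "znq"; "qwbnbrg"; "bwtwbtgq"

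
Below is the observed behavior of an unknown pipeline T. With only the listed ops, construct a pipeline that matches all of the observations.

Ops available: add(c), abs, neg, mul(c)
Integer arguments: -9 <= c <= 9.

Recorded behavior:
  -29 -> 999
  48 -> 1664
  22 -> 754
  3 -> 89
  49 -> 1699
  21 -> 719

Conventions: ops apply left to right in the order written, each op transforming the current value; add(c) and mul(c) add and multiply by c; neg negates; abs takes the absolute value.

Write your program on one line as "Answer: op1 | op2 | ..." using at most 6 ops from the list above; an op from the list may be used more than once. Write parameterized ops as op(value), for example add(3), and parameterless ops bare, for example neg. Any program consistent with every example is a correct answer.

mul(-7) | abs | mul(-5) | add(7) | neg | add(-9)

Check, running the answer program on each example:
  -29 -> 203 -> 203 -> -1015 -> -1008 -> 1008 -> 999
  48 -> -336 -> 336 -> -1680 -> -1673 -> 1673 -> 1664
  22 -> -154 -> 154 -> -770 -> -763 -> 763 -> 754
  3 -> -21 -> 21 -> -105 -> -98 -> 98 -> 89
  49 -> -343 -> 343 -> -1715 -> -1708 -> 1708 -> 1699
  21 -> -147 -> 147 -> -735 -> -728 -> 728 -> 719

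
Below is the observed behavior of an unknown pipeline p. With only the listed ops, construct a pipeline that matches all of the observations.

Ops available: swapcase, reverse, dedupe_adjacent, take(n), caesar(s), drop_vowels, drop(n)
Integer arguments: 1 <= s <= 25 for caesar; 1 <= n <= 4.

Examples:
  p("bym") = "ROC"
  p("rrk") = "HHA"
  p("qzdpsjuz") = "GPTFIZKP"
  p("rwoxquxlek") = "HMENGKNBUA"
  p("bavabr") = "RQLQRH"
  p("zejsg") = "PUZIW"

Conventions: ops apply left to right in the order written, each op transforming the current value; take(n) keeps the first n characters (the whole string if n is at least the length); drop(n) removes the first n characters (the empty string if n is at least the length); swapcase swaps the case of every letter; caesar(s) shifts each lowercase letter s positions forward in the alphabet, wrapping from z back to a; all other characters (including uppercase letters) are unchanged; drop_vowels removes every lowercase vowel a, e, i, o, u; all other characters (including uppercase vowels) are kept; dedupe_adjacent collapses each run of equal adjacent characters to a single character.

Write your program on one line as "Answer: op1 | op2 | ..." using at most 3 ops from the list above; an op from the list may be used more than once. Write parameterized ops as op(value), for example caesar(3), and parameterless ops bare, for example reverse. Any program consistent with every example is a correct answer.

caesar(6) | caesar(10) | swapcase

Check, running the answer program on each example:
  "bym" -> "hes" -> "roc" -> "ROC"
  "rrk" -> "xxq" -> "hha" -> "HHA"
  "qzdpsjuz" -> "wfjvypaf" -> "gptfizkp" -> "GPTFIZKP"
  "rwoxquxlek" -> "xcudwadrkq" -> "hmengknbua" -> "HMENGKNBUA"
  "bavabr" -> "hgbghx" -> "rqlqrh" -> "RQLQRH"
  "zejsg" -> "fkpym" -> "puziw" -> "PUZIW"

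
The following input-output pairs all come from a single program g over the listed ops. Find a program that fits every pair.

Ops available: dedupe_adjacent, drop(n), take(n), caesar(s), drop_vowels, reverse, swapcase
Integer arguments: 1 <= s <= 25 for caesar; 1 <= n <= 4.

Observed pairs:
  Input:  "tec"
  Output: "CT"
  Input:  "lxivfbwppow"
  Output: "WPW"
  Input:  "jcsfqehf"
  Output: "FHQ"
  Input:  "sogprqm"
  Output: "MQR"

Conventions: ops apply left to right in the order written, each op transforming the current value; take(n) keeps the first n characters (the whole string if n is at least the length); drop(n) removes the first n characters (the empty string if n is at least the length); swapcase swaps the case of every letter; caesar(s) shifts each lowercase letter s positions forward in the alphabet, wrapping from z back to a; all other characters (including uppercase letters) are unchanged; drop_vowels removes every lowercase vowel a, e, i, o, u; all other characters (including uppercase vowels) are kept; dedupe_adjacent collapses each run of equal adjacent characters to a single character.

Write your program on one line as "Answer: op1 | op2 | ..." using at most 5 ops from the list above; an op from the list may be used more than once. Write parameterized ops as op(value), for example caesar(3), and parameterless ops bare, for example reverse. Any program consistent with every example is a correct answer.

reverse | dedupe_adjacent | drop_vowels | swapcase | take(3)

Check, running the answer program on each example:
  "tec" -> "cet" -> "cet" -> "ct" -> "CT" -> "CT"
  "lxivfbwppow" -> "woppwbfvixl" -> "wopwbfvixl" -> "wpwbfvxl" -> "WPWBFVXL" -> "WPW"
  "jcsfqehf" -> "fheqfscj" -> "fheqfscj" -> "fhqfscj" -> "FHQFSCJ" -> "FHQ"
  "sogprqm" -> "mqrpgos" -> "mqrpgos" -> "mqrpgs" -> "MQRPGS" -> "MQR"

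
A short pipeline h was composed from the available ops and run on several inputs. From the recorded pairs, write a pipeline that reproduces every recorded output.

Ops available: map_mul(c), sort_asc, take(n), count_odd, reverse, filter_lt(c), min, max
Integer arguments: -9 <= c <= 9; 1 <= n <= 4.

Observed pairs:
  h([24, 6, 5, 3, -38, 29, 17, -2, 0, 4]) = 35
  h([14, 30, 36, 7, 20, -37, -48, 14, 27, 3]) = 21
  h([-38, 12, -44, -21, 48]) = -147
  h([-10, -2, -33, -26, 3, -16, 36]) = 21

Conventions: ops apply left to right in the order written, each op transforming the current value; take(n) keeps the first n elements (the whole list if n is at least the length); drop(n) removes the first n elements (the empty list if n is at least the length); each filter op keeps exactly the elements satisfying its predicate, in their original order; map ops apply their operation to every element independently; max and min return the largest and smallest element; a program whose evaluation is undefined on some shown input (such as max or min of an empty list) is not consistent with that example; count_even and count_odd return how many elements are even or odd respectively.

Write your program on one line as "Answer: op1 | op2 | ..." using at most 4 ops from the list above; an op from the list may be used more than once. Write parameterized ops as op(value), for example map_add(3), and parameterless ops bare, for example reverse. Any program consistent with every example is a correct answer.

filter_lt(6) | map_mul(7) | reverse | max

Check, running the answer program on each example:
  [24, 6, 5, 3, -38, 29, 17, -2, 0, 4] -> [5, 3, -38, -2, 0, 4] -> [35, 21, -266, -14, 0, 28] -> [28, 0, -14, -266, 21, 35] -> 35
  [14, 30, 36, 7, 20, -37, -48, 14, 27, 3] -> [-37, -48, 3] -> [-259, -336, 21] -> [21, -336, -259] -> 21
  [-38, 12, -44, -21, 48] -> [-38, -44, -21] -> [-266, -308, -147] -> [-147, -308, -266] -> -147
  [-10, -2, -33, -26, 3, -16, 36] -> [-10, -2, -33, -26, 3, -16] -> [-70, -14, -231, -182, 21, -112] -> [-112, 21, -182, -231, -14, -70] -> 21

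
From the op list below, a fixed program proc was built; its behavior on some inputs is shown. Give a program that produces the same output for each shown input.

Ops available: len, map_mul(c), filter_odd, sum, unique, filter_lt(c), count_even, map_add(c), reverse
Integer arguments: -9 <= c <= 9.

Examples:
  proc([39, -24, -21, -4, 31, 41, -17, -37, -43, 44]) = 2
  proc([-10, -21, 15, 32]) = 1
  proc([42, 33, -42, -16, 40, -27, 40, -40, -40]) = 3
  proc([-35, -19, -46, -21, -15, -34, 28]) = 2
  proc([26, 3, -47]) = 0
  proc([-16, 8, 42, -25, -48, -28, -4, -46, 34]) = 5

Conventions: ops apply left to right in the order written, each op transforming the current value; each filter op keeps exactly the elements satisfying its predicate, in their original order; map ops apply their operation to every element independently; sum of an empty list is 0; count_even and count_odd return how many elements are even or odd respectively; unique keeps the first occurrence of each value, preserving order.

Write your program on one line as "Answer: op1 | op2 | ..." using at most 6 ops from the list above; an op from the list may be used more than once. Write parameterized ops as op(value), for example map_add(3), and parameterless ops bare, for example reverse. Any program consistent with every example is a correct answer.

filter_lt(2) | unique | map_mul(-5) | reverse | map_add(8) | count_even

Check, running the answer program on each example:
  [39, -24, -21, -4, 31, 41, -17, -37, -43, 44] -> [-24, -21, -4, -17, -37, -43] -> [-24, -21, -4, -17, -37, -43] -> [120, 105, 20, 85, 185, 215] -> [215, 185, 85, 20, 105, 120] -> [223, 193, 93, 28, 113, 128] -> 2
  [-10, -21, 15, 32] -> [-10, -21] -> [-10, -21] -> [50, 105] -> [105, 50] -> [113, 58] -> 1
  [42, 33, -42, -16, 40, -27, 40, -40, -40] -> [-42, -16, -27, -40, -40] -> [-42, -16, -27, -40] -> [210, 80, 135, 200] -> [200, 135, 80, 210] -> [208, 143, 88, 218] -> 3
  [-35, -19, -46, -21, -15, -34, 28] -> [-35, -19, -46, -21, -15, -34] -> [-35, -19, -46, -21, -15, -34] -> [175, 95, 230, 105, 75, 170] -> [170, 75, 105, 230, 95, 175] -> [178, 83, 113, 238, 103, 183] -> 2
  [26, 3, -47] -> [-47] -> [-47] -> [235] -> [235] -> [243] -> 0
  [-16, 8, 42, -25, -48, -28, -4, -46, 34] -> [-16, -25, -48, -28, -4, -46] -> [-16, -25, -48, -28, -4, -46] -> [80, 125, 240, 140, 20, 230] -> [230, 20, 140, 240, 125, 80] -> [238, 28, 148, 248, 133, 88] -> 5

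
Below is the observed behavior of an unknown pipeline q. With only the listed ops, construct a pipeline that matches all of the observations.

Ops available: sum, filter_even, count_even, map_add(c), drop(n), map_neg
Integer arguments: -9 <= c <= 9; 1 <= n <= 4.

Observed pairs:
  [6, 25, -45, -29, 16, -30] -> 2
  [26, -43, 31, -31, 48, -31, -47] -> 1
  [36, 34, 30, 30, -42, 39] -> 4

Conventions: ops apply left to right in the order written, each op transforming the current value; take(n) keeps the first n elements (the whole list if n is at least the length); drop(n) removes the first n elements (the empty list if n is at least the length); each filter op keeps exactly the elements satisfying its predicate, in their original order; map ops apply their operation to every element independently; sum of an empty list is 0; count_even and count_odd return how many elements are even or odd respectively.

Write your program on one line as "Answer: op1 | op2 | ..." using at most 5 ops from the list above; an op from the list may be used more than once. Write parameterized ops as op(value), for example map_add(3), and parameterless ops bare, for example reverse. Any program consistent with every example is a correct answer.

drop(1) | filter_even | map_add(-6) | count_even

Check, running the answer program on each example:
  [6, 25, -45, -29, 16, -30] -> [25, -45, -29, 16, -30] -> [16, -30] -> [10, -36] -> 2
  [26, -43, 31, -31, 48, -31, -47] -> [-43, 31, -31, 48, -31, -47] -> [48] -> [42] -> 1
  [36, 34, 30, 30, -42, 39] -> [34, 30, 30, -42, 39] -> [34, 30, 30, -42] -> [28, 24, 24, -48] -> 4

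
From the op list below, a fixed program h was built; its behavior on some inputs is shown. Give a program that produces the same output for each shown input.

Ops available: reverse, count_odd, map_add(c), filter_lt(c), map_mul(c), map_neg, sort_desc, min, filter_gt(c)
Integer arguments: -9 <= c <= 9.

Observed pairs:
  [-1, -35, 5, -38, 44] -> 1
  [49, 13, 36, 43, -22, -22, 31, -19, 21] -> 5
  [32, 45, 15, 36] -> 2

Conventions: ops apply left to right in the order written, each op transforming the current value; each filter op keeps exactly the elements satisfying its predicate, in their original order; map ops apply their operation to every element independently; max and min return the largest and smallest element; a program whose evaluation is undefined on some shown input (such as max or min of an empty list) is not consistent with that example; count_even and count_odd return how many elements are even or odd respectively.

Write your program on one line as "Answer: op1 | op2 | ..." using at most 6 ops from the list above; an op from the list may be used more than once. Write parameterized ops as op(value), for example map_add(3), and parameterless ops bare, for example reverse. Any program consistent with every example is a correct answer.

map_mul(-7) | filter_lt(-3) | map_add(-8) | map_neg | sort_desc | count_odd

Check, running the answer program on each example:
  [-1, -35, 5, -38, 44] -> [7, 245, -35, 266, -308] -> [-35, -308] -> [-43, -316] -> [43, 316] -> [316, 43] -> 1
  [49, 13, 36, 43, -22, -22, 31, -19, 21] -> [-343, -91, -252, -301, 154, 154, -217, 133, -147] -> [-343, -91, -252, -301, -217, -147] -> [-351, -99, -260, -309, -225, -155] -> [351, 99, 260, 309, 225, 155] -> [351, 309, 260, 225, 155, 99] -> 5
  [32, 45, 15, 36] -> [-224, -315, -105, -252] -> [-224, -315, -105, -252] -> [-232, -323, -113, -260] -> [232, 323, 113, 260] -> [323, 260, 232, 113] -> 2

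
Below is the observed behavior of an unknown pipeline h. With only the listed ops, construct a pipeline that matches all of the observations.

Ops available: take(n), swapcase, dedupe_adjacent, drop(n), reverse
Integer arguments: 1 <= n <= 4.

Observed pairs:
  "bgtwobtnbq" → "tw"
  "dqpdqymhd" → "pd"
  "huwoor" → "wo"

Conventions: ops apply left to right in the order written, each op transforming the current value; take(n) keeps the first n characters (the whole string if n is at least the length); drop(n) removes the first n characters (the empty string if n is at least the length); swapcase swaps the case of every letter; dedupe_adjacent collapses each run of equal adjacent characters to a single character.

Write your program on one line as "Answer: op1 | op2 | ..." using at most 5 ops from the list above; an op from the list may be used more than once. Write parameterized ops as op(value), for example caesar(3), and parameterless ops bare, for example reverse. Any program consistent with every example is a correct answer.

drop(2) | reverse | drop(2) | reverse | take(2)

Check, running the answer program on each example:
  "bgtwobtnbq" -> "twobtnbq" -> "qbntbowt" -> "ntbowt" -> "twobtn" -> "tw"
  "dqpdqymhd" -> "pdqymhd" -> "dhmyqdp" -> "myqdp" -> "pdqym" -> "pd"
  "huwoor" -> "woor" -> "roow" -> "ow" -> "wo" -> "wo"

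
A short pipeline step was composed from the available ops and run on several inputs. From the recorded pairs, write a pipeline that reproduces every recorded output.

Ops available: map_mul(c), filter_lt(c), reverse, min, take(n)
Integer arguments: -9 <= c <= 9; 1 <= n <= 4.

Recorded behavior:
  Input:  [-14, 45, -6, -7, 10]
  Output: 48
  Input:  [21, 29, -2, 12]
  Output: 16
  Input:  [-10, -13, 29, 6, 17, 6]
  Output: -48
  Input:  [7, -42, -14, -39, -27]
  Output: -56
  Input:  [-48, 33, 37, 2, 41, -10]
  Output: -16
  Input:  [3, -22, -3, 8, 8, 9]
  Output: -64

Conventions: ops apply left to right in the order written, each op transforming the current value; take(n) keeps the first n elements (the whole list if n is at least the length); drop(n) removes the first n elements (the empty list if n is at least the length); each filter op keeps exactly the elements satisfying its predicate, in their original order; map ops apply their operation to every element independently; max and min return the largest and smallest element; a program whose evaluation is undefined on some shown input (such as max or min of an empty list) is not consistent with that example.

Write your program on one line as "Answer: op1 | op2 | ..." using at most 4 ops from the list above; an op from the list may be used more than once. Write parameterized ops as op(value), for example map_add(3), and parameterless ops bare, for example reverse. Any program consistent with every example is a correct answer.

filter_lt(9) | map_mul(-8) | reverse | min

Check, running the answer program on each example:
  [-14, 45, -6, -7, 10] -> [-14, -6, -7] -> [112, 48, 56] -> [56, 48, 112] -> 48
  [21, 29, -2, 12] -> [-2] -> [16] -> [16] -> 16
  [-10, -13, 29, 6, 17, 6] -> [-10, -13, 6, 6] -> [80, 104, -48, -48] -> [-48, -48, 104, 80] -> -48
  [7, -42, -14, -39, -27] -> [7, -42, -14, -39, -27] -> [-56, 336, 112, 312, 216] -> [216, 312, 112, 336, -56] -> -56
  [-48, 33, 37, 2, 41, -10] -> [-48, 2, -10] -> [384, -16, 80] -> [80, -16, 384] -> -16
  [3, -22, -3, 8, 8, 9] -> [3, -22, -3, 8, 8] -> [-24, 176, 24, -64, -64] -> [-64, -64, 24, 176, -24] -> -64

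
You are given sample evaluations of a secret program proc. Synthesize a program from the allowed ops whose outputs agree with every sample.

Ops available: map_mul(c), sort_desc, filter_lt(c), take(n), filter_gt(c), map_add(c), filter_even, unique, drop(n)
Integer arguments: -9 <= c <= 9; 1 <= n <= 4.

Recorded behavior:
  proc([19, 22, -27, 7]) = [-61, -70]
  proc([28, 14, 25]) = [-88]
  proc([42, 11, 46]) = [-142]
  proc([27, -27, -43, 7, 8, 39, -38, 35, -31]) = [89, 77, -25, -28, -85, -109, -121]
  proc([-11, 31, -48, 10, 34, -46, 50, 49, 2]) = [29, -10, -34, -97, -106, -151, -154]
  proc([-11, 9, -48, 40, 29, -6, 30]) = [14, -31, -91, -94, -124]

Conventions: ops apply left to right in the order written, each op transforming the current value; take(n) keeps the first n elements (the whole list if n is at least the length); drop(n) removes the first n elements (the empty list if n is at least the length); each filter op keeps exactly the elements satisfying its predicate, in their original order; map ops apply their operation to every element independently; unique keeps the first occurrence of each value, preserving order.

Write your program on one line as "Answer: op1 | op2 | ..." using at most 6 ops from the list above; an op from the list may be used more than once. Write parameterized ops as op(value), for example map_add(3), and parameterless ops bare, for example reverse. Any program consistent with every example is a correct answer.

map_mul(-3) | map_add(-5) | map_add(1) | sort_desc | drop(2)

Check, running the answer program on each example:
  [19, 22, -27, 7] -> [-57, -66, 81, -21] -> [-62, -71, 76, -26] -> [-61, -70, 77, -25] -> [77, -25, -61, -70] -> [-61, -70]
  [28, 14, 25] -> [-84, -42, -75] -> [-89, -47, -80] -> [-88, -46, -79] -> [-46, -79, -88] -> [-88]
  [42, 11, 46] -> [-126, -33, -138] -> [-131, -38, -143] -> [-130, -37, -142] -> [-37, -130, -142] -> [-142]
  [27, -27, -43, 7, 8, 39, -38, 35, -31] -> [-81, 81, 129, -21, -24, -117, 114, -105, 93] -> [-86, 76, 124, -26, -29, -122, 109, -110, 88] -> [-85, 77, 125, -25, -28, -121, 110, -109, 89] -> [125, 110, 89, 77, -25, -28, -85, -109, -121] -> [89, 77, -25, -28, -85, -109, -121]
  [-11, 31, -48, 10, 34, -46, 50, 49, 2] -> [33, -93, 144, -30, -102, 138, -150, -147, -6] -> [28, -98, 139, -35, -107, 133, -155, -152, -11] -> [29, -97, 140, -34, -106, 134, -154, -151, -10] -> [140, 134, 29, -10, -34, -97, -106, -151, -154] -> [29, -10, -34, -97, -106, -151, -154]
  [-11, 9, -48, 40, 29, -6, 30] -> [33, -27, 144, -120, -87, 18, -90] -> [28, -32, 139, -125, -92, 13, -95] -> [29, -31, 140, -124, -91, 14, -94] -> [140, 29, 14, -31, -91, -94, -124] -> [14, -31, -91, -94, -124]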